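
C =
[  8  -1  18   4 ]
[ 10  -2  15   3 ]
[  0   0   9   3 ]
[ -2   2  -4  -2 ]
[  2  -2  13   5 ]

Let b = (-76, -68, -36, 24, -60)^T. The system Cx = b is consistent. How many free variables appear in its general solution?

1

Row reduce the augmented matrix [C | b].
R2 ← R2 − (5/4)·R1: [0, -3/4, -15/2, -2, 27]
R4 ← R4 + (1/4)·R1: [0, 7/4, 1/2, -1, 5]
R5 ← R5 − (1/4)·R1: [0, -7/4, 17/2, 4, -41]
R4 ← R4 + (7/3)·R2: [0, 0, -17, -17/3, 68]
R5 ← R5 − (7/3)·R2: [0, 0, 26, 26/3, -104]
R4 ← R4 + (17/9)·R3: [0, 0, 0, 0, 0]
R5 ← R5 − (26/9)·R3: [0, 0, 0, 0, 0]
The echelon form has 3 nonzero rows, and every pivot lies in the first 4 columns, so rank(C) = rank([C|b]) = 3.
The system is consistent.
Free variables = (unknowns) − (rank) = 4 − 3 = 1.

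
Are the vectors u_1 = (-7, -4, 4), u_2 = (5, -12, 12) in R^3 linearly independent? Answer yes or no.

yes

Form the matrix with these vectors as rows and row reduce.
R2 ← R2 + (5/7)·R1: [0, -104/7, 104/7]
2 nonzero rows, so the 2 vectors span a space of dimension 2.
Since 2 = 2, the vectors are linearly independent.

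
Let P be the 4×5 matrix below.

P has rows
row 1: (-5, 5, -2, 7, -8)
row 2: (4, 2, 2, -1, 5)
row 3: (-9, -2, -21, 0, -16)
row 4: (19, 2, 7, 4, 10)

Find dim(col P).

4

Row reduce to echelon form.
R2 ← R2 + (4/5)·R1: [0, 6, 2/5, 23/5, -7/5]
R3 ← R3 − (9/5)·R1: [0, -11, -87/5, -63/5, -8/5]
R4 ← R4 + (19/5)·R1: [0, 21, -3/5, 153/5, -102/5]
R3 ← R3 + (11/6)·R2: [0, 0, -50/3, -25/6, -25/6]
R4 ← R4 − (7/2)·R2: [0, 0, -2, 29/2, -31/2]
R4 ← R4 − (3/25)·R3: [0, 0, 0, 15, -15]
Echelon form has 4 nonzero rows, so rank(P) = 4.
The column space has dimension equal to the rank: 4.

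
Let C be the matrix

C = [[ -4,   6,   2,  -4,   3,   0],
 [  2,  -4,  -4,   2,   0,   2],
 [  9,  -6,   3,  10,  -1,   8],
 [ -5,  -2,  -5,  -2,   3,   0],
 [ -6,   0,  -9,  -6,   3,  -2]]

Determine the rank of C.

Row reduce to echelon form.
R2 ← R2 + (1/2)·R1: [0, -1, -3, 0, 3/2, 2]
R3 ← R3 + (9/4)·R1: [0, 15/2, 15/2, 1, 23/4, 8]
R4 ← R4 − (5/4)·R1: [0, -19/2, -15/2, 3, -3/4, 0]
R5 ← R5 − (3/2)·R1: [0, -9, -12, 0, -3/2, -2]
R3 ← R3 + (15/2)·R2: [0, 0, -15, 1, 17, 23]
R4 ← R4 − (19/2)·R2: [0, 0, 21, 3, -15, -19]
R5 ← R5 − (9)·R2: [0, 0, 15, 0, -15, -20]
R4 ← R4 + (7/5)·R3: [0, 0, 0, 22/5, 44/5, 66/5]
R5 ← R5 + R3: [0, 0, 0, 1, 2, 3]
R5 ← R5 − (5/22)·R4: [0, 0, 0, 0, 0, 0]
Echelon form has 4 nonzero rows, so rank(C) = 4.

4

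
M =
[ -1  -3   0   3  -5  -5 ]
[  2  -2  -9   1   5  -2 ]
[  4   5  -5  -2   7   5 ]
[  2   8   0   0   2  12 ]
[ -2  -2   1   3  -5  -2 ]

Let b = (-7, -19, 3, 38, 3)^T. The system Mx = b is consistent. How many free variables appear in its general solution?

1

Row reduce the augmented matrix [M | b].
R2 ← R2 + (2)·R1: [0, -8, -9, 7, -5, -12, -33]
R3 ← R3 + (4)·R1: [0, -7, -5, 10, -13, -15, -25]
R4 ← R4 + (2)·R1: [0, 2, 0, 6, -8, 2, 24]
R5 ← R5 − (2)·R1: [0, 4, 1, -3, 5, 8, 17]
R3 ← R3 − (7/8)·R2: [0, 0, 23/8, 31/8, -69/8, -9/2, 31/8]
R4 ← R4 + (1/4)·R2: [0, 0, -9/4, 31/4, -37/4, -1, 63/4]
R5 ← R5 + (1/2)·R2: [0, 0, -7/2, 1/2, 5/2, 2, 1/2]
R4 ← R4 + (18/23)·R3: [0, 0, 0, 248/23, -16, -104/23, 432/23]
R5 ← R5 + (28/23)·R3: [0, 0, 0, 120/23, -8, -80/23, 120/23]
R5 ← R5 − (15/31)·R4: [0, 0, 0, 0, -8/31, -40/31, -120/31]
The echelon form has 5 nonzero rows, and every pivot lies in the first 6 columns, so rank(M) = rank([M|b]) = 5.
The system is consistent.
Free variables = (unknowns) − (rank) = 6 − 5 = 1.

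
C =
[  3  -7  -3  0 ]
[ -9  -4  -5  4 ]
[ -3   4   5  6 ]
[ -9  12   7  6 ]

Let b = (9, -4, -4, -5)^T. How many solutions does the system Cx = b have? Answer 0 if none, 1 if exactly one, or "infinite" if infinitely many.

0

Row reduce the augmented matrix [C | b].
R2 ← R2 + (3)·R1: [0, -25, -14, 4, 23]
R3 ← R3 + R1: [0, -3, 2, 6, 5]
R4 ← R4 + (3)·R1: [0, -9, -2, 6, 22]
R3 ← R3 − (3/25)·R2: [0, 0, 92/25, 138/25, 56/25]
R4 ← R4 − (9/25)·R2: [0, 0, 76/25, 114/25, 343/25]
R4 ← R4 − (19/23)·R3: [0, 0, 0, 0, 273/23]
The echelon form has 4 nonzero rows; the last pivot sits in the augmented column, so rank(C) = 3 but rank([C|b]) = 4.
Since the ranks differ, the system is inconsistent.
It has no solutions.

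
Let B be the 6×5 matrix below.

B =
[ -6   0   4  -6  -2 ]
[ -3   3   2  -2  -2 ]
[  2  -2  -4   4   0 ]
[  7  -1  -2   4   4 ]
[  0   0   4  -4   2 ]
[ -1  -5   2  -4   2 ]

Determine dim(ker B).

Row reduce to echelon form.
R2 ← R2 − (1/2)·R1: [0, 3, 0, 1, -1]
R3 ← R3 + (1/3)·R1: [0, -2, -8/3, 2, -2/3]
R4 ← R4 + (7/6)·R1: [0, -1, 8/3, -3, 5/3]
R6 ← R6 − (1/6)·R1: [0, -5, 4/3, -3, 7/3]
R3 ← R3 + (2/3)·R2: [0, 0, -8/3, 8/3, -4/3]
R4 ← R4 + (1/3)·R2: [0, 0, 8/3, -8/3, 4/3]
R6 ← R6 + (5/3)·R2: [0, 0, 4/3, -4/3, 2/3]
R4 ← R4 + R3: [0, 0, 0, 0, 0]
R5 ← R5 + (3/2)·R3: [0, 0, 0, 0, 0]
R6 ← R6 + (1/2)·R3: [0, 0, 0, 0, 0]
3 nonzero rows, so rank(B) = 3.
B has 5 columns; by rank–nullity, nullity = 5 − 3 = 2.

2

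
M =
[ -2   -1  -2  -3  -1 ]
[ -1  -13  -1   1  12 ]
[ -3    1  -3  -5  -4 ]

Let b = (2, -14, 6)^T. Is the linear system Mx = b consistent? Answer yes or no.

yes

Row reduce the augmented matrix [M | b].
R2 ← R2 − (1/2)·R1: [0, -25/2, 0, 5/2, 25/2, -15]
R3 ← R3 − (3/2)·R1: [0, 5/2, 0, -1/2, -5/2, 3]
R3 ← R3 + (1/5)·R2: [0, 0, 0, 0, 0, 0]
The echelon form has 2 nonzero rows, and every pivot lies in the first 5 columns, so rank(M) = rank([M|b]) = 2.
The system is consistent.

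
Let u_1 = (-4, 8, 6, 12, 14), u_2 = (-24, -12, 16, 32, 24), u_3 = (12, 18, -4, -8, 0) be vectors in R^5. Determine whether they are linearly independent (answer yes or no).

no

Form the matrix with these vectors as rows and row reduce.
R2 ← R2 − (6)·R1: [0, -60, -20, -40, -60]
R3 ← R3 + (3)·R1: [0, 42, 14, 28, 42]
R3 ← R3 + (7/10)·R2: [0, 0, 0, 0, 0]
2 nonzero rows, so the 3 vectors span a space of dimension 2.
Since 2 < 3, the vectors are linearly dependent.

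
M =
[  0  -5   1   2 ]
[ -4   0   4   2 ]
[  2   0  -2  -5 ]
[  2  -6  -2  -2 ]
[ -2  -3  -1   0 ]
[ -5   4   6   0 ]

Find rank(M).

Row reduce to echelon form.
Swap R1 ↔ R2
R3 ← R3 + (1/2)·R1: [0, 0, 0, -4]
R4 ← R4 + (1/2)·R1: [0, -6, 0, -1]
R5 ← R5 − (1/2)·R1: [0, -3, -3, -1]
R6 ← R6 − (5/4)·R1: [0, 4, 1, -5/2]
R4 ← R4 − (6/5)·R2: [0, 0, -6/5, -17/5]
R5 ← R5 − (3/5)·R2: [0, 0, -18/5, -11/5]
R6 ← R6 + (4/5)·R2: [0, 0, 9/5, -9/10]
Swap R3 ↔ R4
R5 ← R5 − (3)·R3: [0, 0, 0, 8]
R6 ← R6 + (3/2)·R3: [0, 0, 0, -6]
R5 ← R5 + (2)·R4: [0, 0, 0, 0]
R6 ← R6 − (3/2)·R4: [0, 0, 0, 0]
Echelon form has 4 nonzero rows, so rank(M) = 4.

4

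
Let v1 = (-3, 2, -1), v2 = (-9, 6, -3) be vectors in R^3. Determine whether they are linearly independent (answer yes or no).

Form the matrix with these vectors as rows and row reduce.
R2 ← R2 − (3)·R1: [0, 0, 0]
1 nonzero row, so the 2 vectors span a space of dimension 1.
Since 1 < 2, the vectors are linearly dependent.

no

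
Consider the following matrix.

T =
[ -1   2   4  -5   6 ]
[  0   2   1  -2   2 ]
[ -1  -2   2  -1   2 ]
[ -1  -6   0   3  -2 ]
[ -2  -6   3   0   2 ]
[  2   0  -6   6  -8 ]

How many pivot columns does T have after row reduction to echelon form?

2

Row reduce to echelon form.
R3 ← R3 − R1: [0, -4, -2, 4, -4]
R4 ← R4 − R1: [0, -8, -4, 8, -8]
R5 ← R5 − (2)·R1: [0, -10, -5, 10, -10]
R6 ← R6 + (2)·R1: [0, 4, 2, -4, 4]
R3 ← R3 + (2)·R2: [0, 0, 0, 0, 0]
R4 ← R4 + (4)·R2: [0, 0, 0, 0, 0]
R5 ← R5 + (5)·R2: [0, 0, 0, 0, 0]
R6 ← R6 − (2)·R2: [0, 0, 0, 0, 0]
Echelon form has 2 nonzero rows, so rank(T) = 2.
Each nonzero row contributes one pivot column: 2 pivot columns.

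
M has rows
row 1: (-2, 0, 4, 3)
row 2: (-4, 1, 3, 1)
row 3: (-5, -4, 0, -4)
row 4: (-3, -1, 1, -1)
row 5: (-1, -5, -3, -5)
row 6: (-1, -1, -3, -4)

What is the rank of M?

Row reduce to echelon form.
R2 ← R2 − (2)·R1: [0, 1, -5, -5]
R3 ← R3 − (5/2)·R1: [0, -4, -10, -23/2]
R4 ← R4 − (3/2)·R1: [0, -1, -5, -11/2]
R5 ← R5 − (1/2)·R1: [0, -5, -5, -13/2]
R6 ← R6 − (1/2)·R1: [0, -1, -5, -11/2]
R3 ← R3 + (4)·R2: [0, 0, -30, -63/2]
R4 ← R4 + R2: [0, 0, -10, -21/2]
R5 ← R5 + (5)·R2: [0, 0, -30, -63/2]
R6 ← R6 + R2: [0, 0, -10, -21/2]
R4 ← R4 − (1/3)·R3: [0, 0, 0, 0]
R5 ← R5 − R3: [0, 0, 0, 0]
R6 ← R6 − (1/3)·R3: [0, 0, 0, 0]
Echelon form has 3 nonzero rows, so rank(M) = 3.

3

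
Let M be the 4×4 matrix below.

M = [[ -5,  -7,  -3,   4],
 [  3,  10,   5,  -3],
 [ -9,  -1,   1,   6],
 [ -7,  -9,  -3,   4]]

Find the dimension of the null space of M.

Row reduce to echelon form.
R2 ← R2 + (3/5)·R1: [0, 29/5, 16/5, -3/5]
R3 ← R3 − (9/5)·R1: [0, 58/5, 32/5, -6/5]
R4 ← R4 − (7/5)·R1: [0, 4/5, 6/5, -8/5]
R3 ← R3 − (2)·R2: [0, 0, 0, 0]
R4 ← R4 − (4/29)·R2: [0, 0, 22/29, -44/29]
Swap R3 ↔ R4
3 nonzero rows, so rank(M) = 3.
M has 4 columns; by rank–nullity, nullity = 4 − 3 = 1.

1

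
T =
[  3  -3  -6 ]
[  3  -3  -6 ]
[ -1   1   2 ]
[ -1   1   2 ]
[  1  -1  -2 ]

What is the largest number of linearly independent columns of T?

1

Row reduce to echelon form.
R2 ← R2 − R1: [0, 0, 0]
R3 ← R3 + (1/3)·R1: [0, 0, 0]
R4 ← R4 + (1/3)·R1: [0, 0, 0]
R5 ← R5 − (1/3)·R1: [0, 0, 0]
Echelon form has 1 nonzero row, so rank(T) = 1.
The rank gives the maximum number of linearly independent columns: 1.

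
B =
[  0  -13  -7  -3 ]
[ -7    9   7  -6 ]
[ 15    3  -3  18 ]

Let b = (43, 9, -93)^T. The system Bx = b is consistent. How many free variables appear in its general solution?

2

Row reduce the augmented matrix [B | b].
Swap R1 ↔ R2
R3 ← R3 + (15/7)·R1: [0, 156/7, 12, 36/7, -516/7]
R3 ← R3 + (12/7)·R2: [0, 0, 0, 0, 0]
The echelon form has 2 nonzero rows, and every pivot lies in the first 4 columns, so rank(B) = rank([B|b]) = 2.
The system is consistent.
Free variables = (unknowns) − (rank) = 4 − 2 = 2.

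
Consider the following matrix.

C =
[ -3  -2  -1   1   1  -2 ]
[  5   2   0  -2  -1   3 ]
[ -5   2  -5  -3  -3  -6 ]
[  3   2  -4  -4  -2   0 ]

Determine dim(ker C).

Row reduce to echelon form.
R2 ← R2 + (5/3)·R1: [0, -4/3, -5/3, -1/3, 2/3, -1/3]
R3 ← R3 − (5/3)·R1: [0, 16/3, -10/3, -14/3, -14/3, -8/3]
R4 ← R4 + R1: [0, 0, -5, -3, -1, -2]
R3 ← R3 + (4)·R2: [0, 0, -10, -6, -2, -4]
R4 ← R4 − (1/2)·R3: [0, 0, 0, 0, 0, 0]
3 nonzero rows, so rank(C) = 3.
C has 6 columns; by rank–nullity, nullity = 6 − 3 = 3.

3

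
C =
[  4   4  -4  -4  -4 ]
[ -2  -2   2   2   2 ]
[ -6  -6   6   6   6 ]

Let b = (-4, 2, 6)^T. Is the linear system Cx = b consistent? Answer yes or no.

yes

Row reduce the augmented matrix [C | b].
R2 ← R2 + (1/2)·R1: [0, 0, 0, 0, 0, 0]
R3 ← R3 + (3/2)·R1: [0, 0, 0, 0, 0, 0]
The echelon form has 1 nonzero rows, and every pivot lies in the first 5 columns, so rank(C) = rank([C|b]) = 1.
The system is consistent.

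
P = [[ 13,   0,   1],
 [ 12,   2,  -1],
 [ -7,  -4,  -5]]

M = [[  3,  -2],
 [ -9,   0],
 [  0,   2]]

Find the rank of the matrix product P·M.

2

First compute PM:
[[ 39, -24],
 [ 18, -26],
 [ 15,   4]]
Now row reduce the product.
R2 ← R2 − (6/13)·R1: [0, -194/13]
R3 ← R3 − (5/13)·R1: [0, 172/13]
R3 ← R3 + (86/97)·R2: [0, 0]
2 nonzero rows, so rank(PM) = 2.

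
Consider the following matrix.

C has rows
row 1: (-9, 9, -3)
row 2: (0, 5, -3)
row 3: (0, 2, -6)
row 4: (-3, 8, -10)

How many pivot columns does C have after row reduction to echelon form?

3

Row reduce to echelon form.
R4 ← R4 − (1/3)·R1: [0, 5, -9]
R3 ← R3 − (2/5)·R2: [0, 0, -24/5]
R4 ← R4 − R2: [0, 0, -6]
R4 ← R4 − (5/4)·R3: [0, 0, 0]
Echelon form has 3 nonzero rows, so rank(C) = 3.
Each nonzero row contributes one pivot column: 3 pivot columns.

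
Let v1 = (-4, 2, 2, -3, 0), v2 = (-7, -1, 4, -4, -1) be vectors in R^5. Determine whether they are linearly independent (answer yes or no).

yes

Form the matrix with these vectors as rows and row reduce.
R2 ← R2 − (7/4)·R1: [0, -9/2, 1/2, 5/4, -1]
2 nonzero rows, so the 2 vectors span a space of dimension 2.
Since 2 = 2, the vectors are linearly independent.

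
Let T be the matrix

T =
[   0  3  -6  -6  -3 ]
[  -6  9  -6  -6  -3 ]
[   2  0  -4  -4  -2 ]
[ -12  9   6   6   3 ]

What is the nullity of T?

3

Row reduce to echelon form.
Swap R1 ↔ R2
R3 ← R3 + (1/3)·R1: [0, 3, -6, -6, -3]
R4 ← R4 − (2)·R1: [0, -9, 18, 18, 9]
R3 ← R3 − R2: [0, 0, 0, 0, 0]
R4 ← R4 + (3)·R2: [0, 0, 0, 0, 0]
2 nonzero rows, so rank(T) = 2.
T has 5 columns; by rank–nullity, nullity = 5 − 2 = 3.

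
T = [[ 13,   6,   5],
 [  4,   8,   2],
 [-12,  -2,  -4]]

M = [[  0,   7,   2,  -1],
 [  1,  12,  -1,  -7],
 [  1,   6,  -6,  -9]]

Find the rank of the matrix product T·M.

First compute TM:
[[ 11, 193, -10, -100],
 [ 10, 136, -12, -78],
 [ -6, -132,   2,  62]]
Now row reduce the product.
R2 ← R2 − (10/11)·R1: [0, -434/11, -32/11, 142/11]
R3 ← R3 + (6/11)·R1: [0, -294/11, -38/11, 82/11]
R3 ← R3 − (21/31)·R2: [0, 0, -46/31, -40/31]
3 nonzero rows, so rank(TM) = 3.

3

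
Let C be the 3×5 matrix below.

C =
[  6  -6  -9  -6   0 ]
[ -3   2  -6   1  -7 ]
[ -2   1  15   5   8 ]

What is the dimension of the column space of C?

Row reduce to echelon form.
R2 ← R2 + (1/2)·R1: [0, -1, -21/2, -2, -7]
R3 ← R3 + (1/3)·R1: [0, -1, 12, 3, 8]
R3 ← R3 − R2: [0, 0, 45/2, 5, 15]
Echelon form has 3 nonzero rows, so rank(C) = 3.
The column space has dimension equal to the rank: 3.

3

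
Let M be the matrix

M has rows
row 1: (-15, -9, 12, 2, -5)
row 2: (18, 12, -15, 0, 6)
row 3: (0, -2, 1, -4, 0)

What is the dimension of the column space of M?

2

Row reduce to echelon form.
R2 ← R2 + (6/5)·R1: [0, 6/5, -3/5, 12/5, 0]
R3 ← R3 + (5/3)·R2: [0, 0, 0, 0, 0]
Echelon form has 2 nonzero rows, so rank(M) = 2.
The column space has dimension equal to the rank: 2.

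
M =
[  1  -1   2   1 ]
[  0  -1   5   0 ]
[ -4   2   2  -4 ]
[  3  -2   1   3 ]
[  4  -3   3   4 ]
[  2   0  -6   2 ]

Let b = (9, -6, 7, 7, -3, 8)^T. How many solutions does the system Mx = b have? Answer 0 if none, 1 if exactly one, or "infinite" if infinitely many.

0

Row reduce the augmented matrix [M | b].
R3 ← R3 + (4)·R1: [0, -2, 10, 0, 43]
R4 ← R4 − (3)·R1: [0, 1, -5, 0, -20]
R5 ← R5 − (4)·R1: [0, 1, -5, 0, -39]
R6 ← R6 − (2)·R1: [0, 2, -10, 0, -10]
R3 ← R3 − (2)·R2: [0, 0, 0, 0, 55]
R4 ← R4 + R2: [0, 0, 0, 0, -26]
R5 ← R5 + R2: [0, 0, 0, 0, -45]
R6 ← R6 + (2)·R2: [0, 0, 0, 0, -22]
R4 ← R4 + (26/55)·R3: [0, 0, 0, 0, 0]
R5 ← R5 + (9/11)·R3: [0, 0, 0, 0, 0]
R6 ← R6 + (2/5)·R3: [0, 0, 0, 0, 0]
The echelon form has 3 nonzero rows; the last pivot sits in the augmented column, so rank(M) = 2 but rank([M|b]) = 3.
Since the ranks differ, the system is inconsistent.
It has no solutions.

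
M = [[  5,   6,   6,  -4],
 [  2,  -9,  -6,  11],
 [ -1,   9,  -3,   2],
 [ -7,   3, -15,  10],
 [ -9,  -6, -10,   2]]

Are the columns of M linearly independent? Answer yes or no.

yes

Row reduce M to echelon form.
R2 ← R2 − (2/5)·R1: [0, -57/5, -42/5, 63/5]
R3 ← R3 + (1/5)·R1: [0, 51/5, -9/5, 6/5]
R4 ← R4 + (7/5)·R1: [0, 57/5, -33/5, 22/5]
R5 ← R5 + (9/5)·R1: [0, 24/5, 4/5, -26/5]
R3 ← R3 + (17/19)·R2: [0, 0, -177/19, 237/19]
R4 ← R4 + R2: [0, 0, -15, 17]
R5 ← R5 + (8/19)·R2: [0, 0, -52/19, 2/19]
R4 ← R4 − (95/59)·R3: [0, 0, 0, -182/59]
R5 ← R5 − (52/177)·R3: [0, 0, 0, -210/59]
R5 ← R5 − (15/13)·R4: [0, 0, 0, 0]
4 pivots among 4 columns.
Every column is a pivot column, so the columns are linearly independent.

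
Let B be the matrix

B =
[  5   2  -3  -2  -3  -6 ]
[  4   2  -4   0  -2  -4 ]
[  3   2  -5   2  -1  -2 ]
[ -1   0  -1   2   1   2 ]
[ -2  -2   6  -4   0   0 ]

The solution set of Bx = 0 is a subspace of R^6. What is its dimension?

Row reduce to echelon form.
R2 ← R2 − (4/5)·R1: [0, 2/5, -8/5, 8/5, 2/5, 4/5]
R3 ← R3 − (3/5)·R1: [0, 4/5, -16/5, 16/5, 4/5, 8/5]
R4 ← R4 + (1/5)·R1: [0, 2/5, -8/5, 8/5, 2/5, 4/5]
R5 ← R5 + (2/5)·R1: [0, -6/5, 24/5, -24/5, -6/5, -12/5]
R3 ← R3 − (2)·R2: [0, 0, 0, 0, 0, 0]
R4 ← R4 − R2: [0, 0, 0, 0, 0, 0]
R5 ← R5 + (3)·R2: [0, 0, 0, 0, 0, 0]
2 nonzero rows, so rank(B) = 2.
B has 6 columns; by rank–nullity, nullity = 6 − 2 = 4.

4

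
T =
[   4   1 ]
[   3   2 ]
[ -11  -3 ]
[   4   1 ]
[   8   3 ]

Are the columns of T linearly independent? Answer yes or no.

yes

Row reduce T to echelon form.
R2 ← R2 − (3/4)·R1: [0, 5/4]
R3 ← R3 + (11/4)·R1: [0, -1/4]
R4 ← R4 − R1: [0, 0]
R5 ← R5 − (2)·R1: [0, 1]
R3 ← R3 + (1/5)·R2: [0, 0]
R5 ← R5 − (4/5)·R2: [0, 0]
2 pivots among 2 columns.
Every column is a pivot column, so the columns are linearly independent.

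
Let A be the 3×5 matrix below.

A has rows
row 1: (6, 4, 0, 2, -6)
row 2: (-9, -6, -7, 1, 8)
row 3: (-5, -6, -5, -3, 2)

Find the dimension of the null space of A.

2

Row reduce to echelon form.
R2 ← R2 + (3/2)·R1: [0, 0, -7, 4, -1]
R3 ← R3 + (5/6)·R1: [0, -8/3, -5, -4/3, -3]
Swap R2 ↔ R3
3 nonzero rows, so rank(A) = 3.
A has 5 columns; by rank–nullity, nullity = 5 − 3 = 2.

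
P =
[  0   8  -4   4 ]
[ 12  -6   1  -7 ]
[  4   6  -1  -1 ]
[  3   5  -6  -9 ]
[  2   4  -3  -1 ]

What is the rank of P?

4

Row reduce to echelon form.
Swap R1 ↔ R2
R3 ← R3 − (1/3)·R1: [0, 8, -4/3, 4/3]
R4 ← R4 − (1/4)·R1: [0, 13/2, -25/4, -29/4]
R5 ← R5 − (1/6)·R1: [0, 5, -19/6, 1/6]
R3 ← R3 − R2: [0, 0, 8/3, -8/3]
R4 ← R4 − (13/16)·R2: [0, 0, -3, -21/2]
R5 ← R5 − (5/8)·R2: [0, 0, -2/3, -7/3]
R4 ← R4 + (9/8)·R3: [0, 0, 0, -27/2]
R5 ← R5 + (1/4)·R3: [0, 0, 0, -3]
R5 ← R5 − (2/9)·R4: [0, 0, 0, 0]
Echelon form has 4 nonzero rows, so rank(P) = 4.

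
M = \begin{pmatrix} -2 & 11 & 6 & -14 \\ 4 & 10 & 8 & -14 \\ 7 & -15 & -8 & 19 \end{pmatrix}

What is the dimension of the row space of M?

Row reduce to echelon form.
R2 ← R2 + (2)·R1: [0, 32, 20, -42]
R3 ← R3 + (7/2)·R1: [0, 47/2, 13, -30]
R3 ← R3 − (47/64)·R2: [0, 0, -27/16, 27/32]
Echelon form has 3 nonzero rows, so rank(M) = 3.
The row space has dimension equal to the rank: 3.

3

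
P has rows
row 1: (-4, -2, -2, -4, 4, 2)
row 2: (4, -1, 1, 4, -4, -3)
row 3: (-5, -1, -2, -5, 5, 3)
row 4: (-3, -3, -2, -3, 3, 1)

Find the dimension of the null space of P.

4

Row reduce to echelon form.
R2 ← R2 + R1: [0, -3, -1, 0, 0, -1]
R3 ← R3 − (5/4)·R1: [0, 3/2, 1/2, 0, 0, 1/2]
R4 ← R4 − (3/4)·R1: [0, -3/2, -1/2, 0, 0, -1/2]
R3 ← R3 + (1/2)·R2: [0, 0, 0, 0, 0, 0]
R4 ← R4 − (1/2)·R2: [0, 0, 0, 0, 0, 0]
2 nonzero rows, so rank(P) = 2.
P has 6 columns; by rank–nullity, nullity = 6 − 2 = 4.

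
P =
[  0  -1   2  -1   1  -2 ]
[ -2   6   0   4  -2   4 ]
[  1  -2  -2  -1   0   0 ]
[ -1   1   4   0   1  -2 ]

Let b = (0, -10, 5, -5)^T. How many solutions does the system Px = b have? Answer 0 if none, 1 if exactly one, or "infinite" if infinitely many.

infinite

Row reduce the augmented matrix [P | b].
Swap R1 ↔ R2
R3 ← R3 + (1/2)·R1: [0, 1, -2, 1, -1, 2, 0]
R4 ← R4 − (1/2)·R1: [0, -2, 4, -2, 2, -4, 0]
R3 ← R3 + R2: [0, 0, 0, 0, 0, 0, 0]
R4 ← R4 − (2)·R2: [0, 0, 0, 0, 0, 0, 0]
The echelon form has 2 nonzero rows, and every pivot lies in the first 6 columns, so rank(P) = rank([P|b]) = 2.
The system is consistent.
rank = 2 < 6 unknowns, so there are infinitely many solutions.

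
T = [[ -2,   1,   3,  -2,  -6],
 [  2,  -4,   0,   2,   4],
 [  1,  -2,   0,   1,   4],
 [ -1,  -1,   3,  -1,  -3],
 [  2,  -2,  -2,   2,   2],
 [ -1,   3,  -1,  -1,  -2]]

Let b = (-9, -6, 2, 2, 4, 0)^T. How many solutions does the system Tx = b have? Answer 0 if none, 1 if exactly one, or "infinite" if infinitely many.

Row reduce the augmented matrix [T | b].
R2 ← R2 + R1: [0, -3, 3, 0, -2, -15]
R3 ← R3 + (1/2)·R1: [0, -3/2, 3/2, 0, 1, -5/2]
R4 ← R4 − (1/2)·R1: [0, -3/2, 3/2, 0, 0, 13/2]
R5 ← R5 + R1: [0, -1, 1, 0, -4, -5]
R6 ← R6 − (1/2)·R1: [0, 5/2, -5/2, 0, 1, 9/2]
R3 ← R3 − (1/2)·R2: [0, 0, 0, 0, 2, 5]
R4 ← R4 − (1/2)·R2: [0, 0, 0, 0, 1, 14]
R5 ← R5 − (1/3)·R2: [0, 0, 0, 0, -10/3, 0]
R6 ← R6 + (5/6)·R2: [0, 0, 0, 0, -2/3, -8]
R4 ← R4 − (1/2)·R3: [0, 0, 0, 0, 0, 23/2]
R5 ← R5 + (5/3)·R3: [0, 0, 0, 0, 0, 25/3]
R6 ← R6 + (1/3)·R3: [0, 0, 0, 0, 0, -19/3]
R5 ← R5 − (50/69)·R4: [0, 0, 0, 0, 0, 0]
R6 ← R6 + (38/69)·R4: [0, 0, 0, 0, 0, 0]
The echelon form has 4 nonzero rows; the last pivot sits in the augmented column, so rank(T) = 3 but rank([T|b]) = 4.
Since the ranks differ, the system is inconsistent.
It has no solutions.

0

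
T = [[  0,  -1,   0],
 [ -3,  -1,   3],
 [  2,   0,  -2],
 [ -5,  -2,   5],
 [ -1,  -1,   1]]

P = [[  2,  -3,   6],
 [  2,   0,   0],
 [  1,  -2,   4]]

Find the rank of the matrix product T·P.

2

First compute TP:
[[ -2,   0,   0],
 [ -5,   3,  -6],
 [  2,  -2,   4],
 [ -9,   5, -10],
 [ -3,   1,  -2]]
Now row reduce the product.
R2 ← R2 − (5/2)·R1: [0, 3, -6]
R3 ← R3 + R1: [0, -2, 4]
R4 ← R4 − (9/2)·R1: [0, 5, -10]
R5 ← R5 − (3/2)·R1: [0, 1, -2]
R3 ← R3 + (2/3)·R2: [0, 0, 0]
R4 ← R4 − (5/3)·R2: [0, 0, 0]
R5 ← R5 − (1/3)·R2: [0, 0, 0]
2 nonzero rows, so rank(TP) = 2.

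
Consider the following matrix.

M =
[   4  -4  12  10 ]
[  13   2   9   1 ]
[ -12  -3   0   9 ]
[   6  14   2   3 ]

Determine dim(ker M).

1

Row reduce to echelon form.
R2 ← R2 − (13/4)·R1: [0, 15, -30, -63/2]
R3 ← R3 + (3)·R1: [0, -15, 36, 39]
R4 ← R4 − (3/2)·R1: [0, 20, -16, -12]
R3 ← R3 + R2: [0, 0, 6, 15/2]
R4 ← R4 − (4/3)·R2: [0, 0, 24, 30]
R4 ← R4 − (4)·R3: [0, 0, 0, 0]
3 nonzero rows, so rank(M) = 3.
M has 4 columns; by rank–nullity, nullity = 4 − 3 = 1.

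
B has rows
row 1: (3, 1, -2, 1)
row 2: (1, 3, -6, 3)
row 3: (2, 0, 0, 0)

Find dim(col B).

2

Row reduce to echelon form.
R2 ← R2 − (1/3)·R1: [0, 8/3, -16/3, 8/3]
R3 ← R3 − (2/3)·R1: [0, -2/3, 4/3, -2/3]
R3 ← R3 + (1/4)·R2: [0, 0, 0, 0]
Echelon form has 2 nonzero rows, so rank(B) = 2.
The column space has dimension equal to the rank: 2.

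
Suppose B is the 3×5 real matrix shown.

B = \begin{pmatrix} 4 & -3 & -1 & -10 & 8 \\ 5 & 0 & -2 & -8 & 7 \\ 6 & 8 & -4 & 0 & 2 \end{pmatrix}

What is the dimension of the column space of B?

2

Row reduce to echelon form.
R2 ← R2 − (5/4)·R1: [0, 15/4, -3/4, 9/2, -3]
R3 ← R3 − (3/2)·R1: [0, 25/2, -5/2, 15, -10]
R3 ← R3 − (10/3)·R2: [0, 0, 0, 0, 0]
Echelon form has 2 nonzero rows, so rank(B) = 2.
The column space has dimension equal to the rank: 2.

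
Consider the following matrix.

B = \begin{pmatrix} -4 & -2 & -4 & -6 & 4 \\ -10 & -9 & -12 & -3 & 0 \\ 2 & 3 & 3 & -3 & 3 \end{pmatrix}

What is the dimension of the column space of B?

Row reduce to echelon form.
R2 ← R2 − (5/2)·R1: [0, -4, -2, 12, -10]
R3 ← R3 + (1/2)·R1: [0, 2, 1, -6, 5]
R3 ← R3 + (1/2)·R2: [0, 0, 0, 0, 0]
Echelon form has 2 nonzero rows, so rank(B) = 2.
The column space has dimension equal to the rank: 2.

2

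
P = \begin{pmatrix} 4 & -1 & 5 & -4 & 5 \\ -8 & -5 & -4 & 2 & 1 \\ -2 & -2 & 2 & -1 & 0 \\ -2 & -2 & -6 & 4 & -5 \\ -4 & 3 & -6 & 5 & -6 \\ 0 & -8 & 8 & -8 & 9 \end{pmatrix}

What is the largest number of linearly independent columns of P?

Row reduce to echelon form.
R2 ← R2 + (2)·R1: [0, -7, 6, -6, 11]
R3 ← R3 + (1/2)·R1: [0, -5/2, 9/2, -3, 5/2]
R4 ← R4 + (1/2)·R1: [0, -5/2, -7/2, 2, -5/2]
R5 ← R5 + R1: [0, 2, -1, 1, -1]
R3 ← R3 − (5/14)·R2: [0, 0, 33/14, -6/7, -10/7]
R4 ← R4 − (5/14)·R2: [0, 0, -79/14, 29/7, -45/7]
R5 ← R5 + (2/7)·R2: [0, 0, 5/7, -5/7, 15/7]
R6 ← R6 − (8/7)·R2: [0, 0, 8/7, -8/7, -25/7]
R4 ← R4 + (79/33)·R3: [0, 0, 0, 23/11, -325/33]
R5 ← R5 − (10/33)·R3: [0, 0, 0, -5/11, 85/33]
R6 ← R6 − (16/33)·R3: [0, 0, 0, -8/11, -95/33]
R5 ← R5 + (5/23)·R4: [0, 0, 0, 0, 10/23]
R6 ← R6 + (8/23)·R4: [0, 0, 0, 0, -145/23]
R6 ← R6 + (29/2)·R5: [0, 0, 0, 0, 0]
Echelon form has 5 nonzero rows, so rank(P) = 5.
The rank gives the maximum number of linearly independent columns: 5.

5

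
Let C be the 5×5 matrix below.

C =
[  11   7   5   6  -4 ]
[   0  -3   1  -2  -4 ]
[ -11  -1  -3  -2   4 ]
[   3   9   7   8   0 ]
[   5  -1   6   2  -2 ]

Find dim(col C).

5

Row reduce to echelon form.
R3 ← R3 + R1: [0, 6, 2, 4, 0]
R4 ← R4 − (3/11)·R1: [0, 78/11, 62/11, 70/11, 12/11]
R5 ← R5 − (5/11)·R1: [0, -46/11, 41/11, -8/11, -2/11]
R3 ← R3 + (2)·R2: [0, 0, 4, 0, -8]
R4 ← R4 + (26/11)·R2: [0, 0, 8, 18/11, -92/11]
R5 ← R5 − (46/33)·R2: [0, 0, 7/3, 68/33, 178/33]
R4 ← R4 − (2)·R3: [0, 0, 0, 18/11, 84/11]
R5 ← R5 − (7/12)·R3: [0, 0, 0, 68/33, 332/33]
R5 ← R5 − (34/27)·R4: [0, 0, 0, 0, 4/9]
Echelon form has 5 nonzero rows, so rank(C) = 5.
The column space has dimension equal to the rank: 5.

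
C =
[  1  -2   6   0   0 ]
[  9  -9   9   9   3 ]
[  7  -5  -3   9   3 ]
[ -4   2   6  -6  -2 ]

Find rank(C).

2

Row reduce to echelon form.
R2 ← R2 − (9)·R1: [0, 9, -45, 9, 3]
R3 ← R3 − (7)·R1: [0, 9, -45, 9, 3]
R4 ← R4 + (4)·R1: [0, -6, 30, -6, -2]
R3 ← R3 − R2: [0, 0, 0, 0, 0]
R4 ← R4 + (2/3)·R2: [0, 0, 0, 0, 0]
Echelon form has 2 nonzero rows, so rank(C) = 2.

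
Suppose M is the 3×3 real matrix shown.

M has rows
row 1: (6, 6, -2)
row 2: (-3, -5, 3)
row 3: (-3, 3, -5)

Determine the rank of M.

2

Row reduce to echelon form.
R2 ← R2 + (1/2)·R1: [0, -2, 2]
R3 ← R3 + (1/2)·R1: [0, 6, -6]
R3 ← R3 + (3)·R2: [0, 0, 0]
Echelon form has 2 nonzero rows, so rank(M) = 2.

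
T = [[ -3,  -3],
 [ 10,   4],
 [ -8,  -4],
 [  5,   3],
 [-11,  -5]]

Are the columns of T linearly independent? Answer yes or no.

yes

Row reduce T to echelon form.
R2 ← R2 + (10/3)·R1: [0, -6]
R3 ← R3 − (8/3)·R1: [0, 4]
R4 ← R4 + (5/3)·R1: [0, -2]
R5 ← R5 − (11/3)·R1: [0, 6]
R3 ← R3 + (2/3)·R2: [0, 0]
R4 ← R4 − (1/3)·R2: [0, 0]
R5 ← R5 + R2: [0, 0]
2 pivots among 2 columns.
Every column is a pivot column, so the columns are linearly independent.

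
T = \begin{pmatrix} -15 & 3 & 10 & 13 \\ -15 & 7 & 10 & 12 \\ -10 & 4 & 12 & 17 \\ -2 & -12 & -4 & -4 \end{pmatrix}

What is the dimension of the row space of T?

3

Row reduce to echelon form.
R2 ← R2 − R1: [0, 4, 0, -1]
R3 ← R3 − (2/3)·R1: [0, 2, 16/3, 25/3]
R4 ← R4 − (2/15)·R1: [0, -62/5, -16/3, -86/15]
R3 ← R3 − (1/2)·R2: [0, 0, 16/3, 53/6]
R4 ← R4 + (31/10)·R2: [0, 0, -16/3, -53/6]
R4 ← R4 + R3: [0, 0, 0, 0]
Echelon form has 3 nonzero rows, so rank(T) = 3.
The row space has dimension equal to the rank: 3.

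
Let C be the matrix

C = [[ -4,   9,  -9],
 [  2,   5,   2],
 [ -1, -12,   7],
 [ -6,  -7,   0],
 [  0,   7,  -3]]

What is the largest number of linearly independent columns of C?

Row reduce to echelon form.
R2 ← R2 + (1/2)·R1: [0, 19/2, -5/2]
R3 ← R3 − (1/4)·R1: [0, -57/4, 37/4]
R4 ← R4 − (3/2)·R1: [0, -41/2, 27/2]
R3 ← R3 + (3/2)·R2: [0, 0, 11/2]
R4 ← R4 + (41/19)·R2: [0, 0, 154/19]
R5 ← R5 − (14/19)·R2: [0, 0, -22/19]
R4 ← R4 − (28/19)·R3: [0, 0, 0]
R5 ← R5 + (4/19)·R3: [0, 0, 0]
Echelon form has 3 nonzero rows, so rank(C) = 3.
The rank gives the maximum number of linearly independent columns: 3.

3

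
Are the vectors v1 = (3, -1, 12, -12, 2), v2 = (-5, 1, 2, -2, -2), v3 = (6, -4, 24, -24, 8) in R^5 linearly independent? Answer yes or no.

Form the matrix with these vectors as rows and row reduce.
R2 ← R2 + (5/3)·R1: [0, -2/3, 22, -22, 4/3]
R3 ← R3 − (2)·R1: [0, -2, 0, 0, 4]
R3 ← R3 − (3)·R2: [0, 0, -66, 66, 0]
3 nonzero rows, so the 3 vectors span a space of dimension 3.
Since 3 = 3, the vectors are linearly independent.

yes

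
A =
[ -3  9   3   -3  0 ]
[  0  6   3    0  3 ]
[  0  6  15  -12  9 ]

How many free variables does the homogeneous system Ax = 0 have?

2

Row reduce to echelon form.
R3 ← R3 − R2: [0, 0, 12, -12, 6]
3 nonzero rows, so rank(A) = 3.
A has 5 columns; by rank–nullity, nullity = 5 − 3 = 2.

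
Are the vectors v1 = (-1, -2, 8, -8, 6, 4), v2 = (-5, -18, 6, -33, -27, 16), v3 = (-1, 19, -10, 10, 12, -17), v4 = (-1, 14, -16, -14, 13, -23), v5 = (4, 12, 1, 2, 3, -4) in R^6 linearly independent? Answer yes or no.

yes

Form the matrix with these vectors as rows and row reduce.
R2 ← R2 − (5)·R1: [0, -8, -34, 7, -57, -4]
R3 ← R3 − R1: [0, 21, -18, 18, 6, -21]
R4 ← R4 − R1: [0, 16, -24, -6, 7, -27]
R5 ← R5 + (4)·R1: [0, 4, 33, -30, 27, 12]
R3 ← R3 + (21/8)·R2: [0, 0, -429/4, 291/8, -1149/8, -63/2]
R4 ← R4 + (2)·R2: [0, 0, -92, 8, -107, -35]
R5 ← R5 + (1/2)·R2: [0, 0, 16, -53/2, -3/2, 10]
R4 ← R4 − (368/429)·R3: [0, 0, 0, -3318/143, 2317/143, -1141/143]
R5 ← R5 + (64/429)·R3: [0, 0, 0, -6027/286, -6557/286, 758/143]
R5 ← R5 − (287/316)·R4: [0, 0, 0, 0, -11895/316, 3965/316]
5 nonzero rows, so the 5 vectors span a space of dimension 5.
Since 5 = 5, the vectors are linearly independent.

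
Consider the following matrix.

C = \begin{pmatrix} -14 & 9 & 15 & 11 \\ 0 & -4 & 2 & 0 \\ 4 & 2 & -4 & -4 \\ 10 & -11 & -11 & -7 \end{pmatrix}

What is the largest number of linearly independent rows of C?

3

Row reduce to echelon form.
R3 ← R3 + (2/7)·R1: [0, 32/7, 2/7, -6/7]
R4 ← R4 + (5/7)·R1: [0, -32/7, -2/7, 6/7]
R3 ← R3 + (8/7)·R2: [0, 0, 18/7, -6/7]
R4 ← R4 − (8/7)·R2: [0, 0, -18/7, 6/7]
R4 ← R4 + R3: [0, 0, 0, 0]
Echelon form has 3 nonzero rows, so rank(C) = 3.
The rank gives the maximum number of linearly independent rows: 3.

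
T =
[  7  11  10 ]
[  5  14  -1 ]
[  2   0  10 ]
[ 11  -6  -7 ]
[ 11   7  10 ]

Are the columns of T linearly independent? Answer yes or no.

yes

Row reduce T to echelon form.
R2 ← R2 − (5/7)·R1: [0, 43/7, -57/7]
R3 ← R3 − (2/7)·R1: [0, -22/7, 50/7]
R4 ← R4 − (11/7)·R1: [0, -163/7, -159/7]
R5 ← R5 − (11/7)·R1: [0, -72/7, -40/7]
R3 ← R3 + (22/43)·R2: [0, 0, 128/43]
R4 ← R4 + (163/43)·R2: [0, 0, -2304/43]
R5 ← R5 + (72/43)·R2: [0, 0, -832/43]
R4 ← R4 + (18)·R3: [0, 0, 0]
R5 ← R5 + (13/2)·R3: [0, 0, 0]
3 pivots among 3 columns.
Every column is a pivot column, so the columns are linearly independent.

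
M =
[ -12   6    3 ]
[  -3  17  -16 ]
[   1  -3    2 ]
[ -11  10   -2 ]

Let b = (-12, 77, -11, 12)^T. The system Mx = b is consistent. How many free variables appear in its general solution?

Row reduce the augmented matrix [M | b].
R2 ← R2 − (1/4)·R1: [0, 31/2, -67/4, 80]
R3 ← R3 + (1/12)·R1: [0, -5/2, 9/4, -12]
R4 ← R4 − (11/12)·R1: [0, 9/2, -19/4, 23]
R3 ← R3 + (5/31)·R2: [0, 0, -14/31, 28/31]
R4 ← R4 − (9/31)·R2: [0, 0, 7/62, -7/31]
R4 ← R4 + (1/4)·R3: [0, 0, 0, 0]
The echelon form has 3 nonzero rows, and every pivot lies in the first 3 columns, so rank(M) = rank([M|b]) = 3.
The system is consistent.
Free variables = (unknowns) − (rank) = 3 − 3 = 0.

0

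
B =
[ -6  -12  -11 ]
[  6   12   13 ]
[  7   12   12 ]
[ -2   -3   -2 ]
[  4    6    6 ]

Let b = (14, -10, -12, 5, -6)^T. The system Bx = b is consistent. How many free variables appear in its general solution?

Row reduce the augmented matrix [B | b].
R2 ← R2 + R1: [0, 0, 2, 4]
R3 ← R3 + (7/6)·R1: [0, -2, -5/6, 13/3]
R4 ← R4 − (1/3)·R1: [0, 1, 5/3, 1/3]
R5 ← R5 + (2/3)·R1: [0, -2, -4/3, 10/3]
Swap R2 ↔ R3
R4 ← R4 + (1/2)·R2: [0, 0, 5/4, 5/2]
R5 ← R5 − R2: [0, 0, -1/2, -1]
R4 ← R4 − (5/8)·R3: [0, 0, 0, 0]
R5 ← R5 + (1/4)·R3: [0, 0, 0, 0]
The echelon form has 3 nonzero rows, and every pivot lies in the first 3 columns, so rank(B) = rank([B|b]) = 3.
The system is consistent.
Free variables = (unknowns) − (rank) = 3 − 3 = 0.

0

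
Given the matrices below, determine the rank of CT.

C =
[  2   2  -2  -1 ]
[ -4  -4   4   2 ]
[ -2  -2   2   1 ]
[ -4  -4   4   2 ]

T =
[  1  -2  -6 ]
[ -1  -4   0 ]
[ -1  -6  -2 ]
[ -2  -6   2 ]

First compute CT:
[[  4,   6, -10],
 [ -8, -12,  20],
 [ -4,  -6,  10],
 [ -8, -12,  20]]
Now row reduce the product.
R2 ← R2 + (2)·R1: [0, 0, 0]
R3 ← R3 + R1: [0, 0, 0]
R4 ← R4 + (2)·R1: [0, 0, 0]
1 nonzero row, so rank(CT) = 1.

1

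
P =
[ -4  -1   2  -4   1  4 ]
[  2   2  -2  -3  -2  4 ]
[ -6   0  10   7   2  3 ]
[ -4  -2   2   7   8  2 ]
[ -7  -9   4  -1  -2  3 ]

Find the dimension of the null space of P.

1

Row reduce to echelon form.
R2 ← R2 + (1/2)·R1: [0, 3/2, -1, -5, -3/2, 6]
R3 ← R3 − (3/2)·R1: [0, 3/2, 7, 13, 1/2, -3]
R4 ← R4 − R1: [0, -1, 0, 11, 7, -2]
R5 ← R5 − (7/4)·R1: [0, -29/4, 1/2, 6, -15/4, -4]
R3 ← R3 − R2: [0, 0, 8, 18, 2, -9]
R4 ← R4 + (2/3)·R2: [0, 0, -2/3, 23/3, 6, 2]
R5 ← R5 + (29/6)·R2: [0, 0, -13/3, -109/6, -11, 25]
R4 ← R4 + (1/12)·R3: [0, 0, 0, 55/6, 37/6, 5/4]
R5 ← R5 + (13/24)·R3: [0, 0, 0, -101/12, -119/12, 161/8]
R5 ← R5 + (101/110)·R4: [0, 0, 0, 0, -234/55, 234/11]
5 nonzero rows, so rank(P) = 5.
P has 6 columns; by rank–nullity, nullity = 6 − 5 = 1.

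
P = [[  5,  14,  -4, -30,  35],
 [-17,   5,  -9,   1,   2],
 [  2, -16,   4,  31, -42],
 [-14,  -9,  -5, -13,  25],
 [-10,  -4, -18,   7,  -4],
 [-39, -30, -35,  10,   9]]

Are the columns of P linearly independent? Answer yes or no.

Row reduce P to echelon form.
R2 ← R2 + (17/5)·R1: [0, 263/5, -113/5, -101, 121]
R3 ← R3 − (2/5)·R1: [0, -108/5, 28/5, 43, -56]
R4 ← R4 + (14/5)·R1: [0, 151/5, -81/5, -97, 123]
R5 ← R5 + (2)·R1: [0, 24, -26, -53, 66]
R6 ← R6 + (39/5)·R1: [0, 396/5, -331/5, -224, 282]
R3 ← R3 + (108/263)·R2: [0, 0, -968/263, 401/263, -1660/263]
R4 ← R4 − (151/263)·R2: [0, 0, -848/263, -10260/263, 14078/263]
R5 ← R5 − (120/263)·R2: [0, 0, -4126/263, -1819/263, 2838/263]
R6 ← R6 − (396/263)·R2: [0, 0, -8461/263, -18916/263, 26250/263]
R4 ← R4 − (106/121)·R3: [0, 0, 0, -4882/121, 7146/121]
R5 ← R5 − (2063/484)·R3: [0, 0, 0, -6493/484, 4561/121]
R6 ← R6 − (8461/968)·R3: [0, 0, 0, -82523/968, 37505/242]
R5 ← R5 − (6493/19528)·R4: [0, 0, 0, 0, 176315/9764]
R6 ← R6 − (82523/39056)·R4: [0, 0, 0, 0, 589621/19528]
R6 ← R6 − (2993/1790)·R5: [0, 0, 0, 0, 0]
5 pivots among 5 columns.
Every column is a pivot column, so the columns are linearly independent.

yes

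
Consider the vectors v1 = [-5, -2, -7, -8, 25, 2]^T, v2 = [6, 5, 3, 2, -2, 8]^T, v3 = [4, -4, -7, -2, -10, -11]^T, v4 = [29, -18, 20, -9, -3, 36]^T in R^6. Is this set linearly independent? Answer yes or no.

yes

Form the matrix with these vectors as rows and row reduce.
R2 ← R2 + (6/5)·R1: [0, 13/5, -27/5, -38/5, 28, 52/5]
R3 ← R3 + (4/5)·R1: [0, -28/5, -63/5, -42/5, 10, -47/5]
R4 ← R4 + (29/5)·R1: [0, -148/5, -103/5, -277/5, 142, 238/5]
R3 ← R3 + (28/13)·R2: [0, 0, -315/13, -322/13, 914/13, 13]
R4 ← R4 + (148/13)·R2: [0, 0, -1067/13, -1845/13, 5990/13, 166]
R4 ← R4 − (1067/315)·R3: [0, 0, 0, -2611/45, 70124/315, 38419/315]
4 nonzero rows, so the 4 vectors span a space of dimension 4.
Since 4 = 4, the vectors are linearly independent.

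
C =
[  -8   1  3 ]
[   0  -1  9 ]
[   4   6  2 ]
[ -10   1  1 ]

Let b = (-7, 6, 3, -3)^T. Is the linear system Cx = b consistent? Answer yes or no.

Row reduce the augmented matrix [C | b].
R3 ← R3 + (1/2)·R1: [0, 13/2, 7/2, -1/2]
R4 ← R4 − (5/4)·R1: [0, -1/4, -11/4, 23/4]
R3 ← R3 + (13/2)·R2: [0, 0, 62, 77/2]
R4 ← R4 − (1/4)·R2: [0, 0, -5, 17/4]
R4 ← R4 + (5/62)·R3: [0, 0, 0, 228/31]
The echelon form has 4 nonzero rows; the last pivot sits in the augmented column, so rank(C) = 3 but rank([C|b]) = 4.
Since the ranks differ, the system is inconsistent.

no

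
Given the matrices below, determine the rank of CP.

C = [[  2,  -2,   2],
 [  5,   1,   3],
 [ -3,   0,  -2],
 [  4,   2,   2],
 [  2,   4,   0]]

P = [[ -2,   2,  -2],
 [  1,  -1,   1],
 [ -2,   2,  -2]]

1

First compute CP:
[[-10,  10, -10],
 [-15,  15, -15],
 [ 10, -10,  10],
 [-10,  10, -10],
 [  0,   0,   0]]
Now row reduce the product.
R2 ← R2 − (3/2)·R1: [0, 0, 0]
R3 ← R3 + R1: [0, 0, 0]
R4 ← R4 − R1: [0, 0, 0]
1 nonzero row, so rank(CP) = 1.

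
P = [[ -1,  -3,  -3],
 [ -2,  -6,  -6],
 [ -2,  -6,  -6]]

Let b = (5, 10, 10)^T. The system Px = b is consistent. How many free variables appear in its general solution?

Row reduce the augmented matrix [P | b].
R2 ← R2 − (2)·R1: [0, 0, 0, 0]
R3 ← R3 − (2)·R1: [0, 0, 0, 0]
The echelon form has 1 nonzero rows, and every pivot lies in the first 3 columns, so rank(P) = rank([P|b]) = 1.
The system is consistent.
Free variables = (unknowns) − (rank) = 3 − 1 = 2.

2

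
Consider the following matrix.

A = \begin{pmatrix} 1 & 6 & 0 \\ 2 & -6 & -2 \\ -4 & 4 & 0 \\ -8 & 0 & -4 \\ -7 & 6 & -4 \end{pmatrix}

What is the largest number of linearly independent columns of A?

Row reduce to echelon form.
R2 ← R2 − (2)·R1: [0, -18, -2]
R3 ← R3 + (4)·R1: [0, 28, 0]
R4 ← R4 + (8)·R1: [0, 48, -4]
R5 ← R5 + (7)·R1: [0, 48, -4]
R3 ← R3 + (14/9)·R2: [0, 0, -28/9]
R4 ← R4 + (8/3)·R2: [0, 0, -28/3]
R5 ← R5 + (8/3)·R2: [0, 0, -28/3]
R4 ← R4 − (3)·R3: [0, 0, 0]
R5 ← R5 − (3)·R3: [0, 0, 0]
Echelon form has 3 nonzero rows, so rank(A) = 3.
The rank gives the maximum number of linearly independent columns: 3.

3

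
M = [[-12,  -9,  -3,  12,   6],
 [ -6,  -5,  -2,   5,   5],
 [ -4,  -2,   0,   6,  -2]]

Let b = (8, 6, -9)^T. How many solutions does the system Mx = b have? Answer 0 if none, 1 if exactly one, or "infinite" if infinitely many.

Row reduce the augmented matrix [M | b].
R2 ← R2 − (1/2)·R1: [0, -1/2, -1/2, -1, 2, 2]
R3 ← R3 − (1/3)·R1: [0, 1, 1, 2, -4, -35/3]
R3 ← R3 + (2)·R2: [0, 0, 0, 0, 0, -23/3]
The echelon form has 3 nonzero rows; the last pivot sits in the augmented column, so rank(M) = 2 but rank([M|b]) = 3.
Since the ranks differ, the system is inconsistent.
It has no solutions.

0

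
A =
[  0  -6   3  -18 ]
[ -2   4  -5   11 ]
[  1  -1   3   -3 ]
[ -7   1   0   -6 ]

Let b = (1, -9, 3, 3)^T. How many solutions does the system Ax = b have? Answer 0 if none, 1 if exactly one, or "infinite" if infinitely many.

0

Row reduce the augmented matrix [A | b].
Swap R1 ↔ R2
R3 ← R3 + (1/2)·R1: [0, 1, 1/2, 5/2, -3/2]
R4 ← R4 − (7/2)·R1: [0, -13, 35/2, -89/2, 69/2]
R3 ← R3 + (1/6)·R2: [0, 0, 1, -1/2, -4/3]
R4 ← R4 − (13/6)·R2: [0, 0, 11, -11/2, 97/3]
R4 ← R4 − (11)·R3: [0, 0, 0, 0, 47]
The echelon form has 4 nonzero rows; the last pivot sits in the augmented column, so rank(A) = 3 but rank([A|b]) = 4.
Since the ranks differ, the system is inconsistent.
It has no solutions.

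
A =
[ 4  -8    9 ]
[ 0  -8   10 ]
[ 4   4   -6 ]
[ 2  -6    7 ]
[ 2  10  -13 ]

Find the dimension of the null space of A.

1

Row reduce to echelon form.
R3 ← R3 − R1: [0, 12, -15]
R4 ← R4 − (1/2)·R1: [0, -2, 5/2]
R5 ← R5 − (1/2)·R1: [0, 14, -35/2]
R3 ← R3 + (3/2)·R2: [0, 0, 0]
R4 ← R4 − (1/4)·R2: [0, 0, 0]
R5 ← R5 + (7/4)·R2: [0, 0, 0]
2 nonzero rows, so rank(A) = 2.
A has 3 columns; by rank–nullity, nullity = 3 − 2 = 1.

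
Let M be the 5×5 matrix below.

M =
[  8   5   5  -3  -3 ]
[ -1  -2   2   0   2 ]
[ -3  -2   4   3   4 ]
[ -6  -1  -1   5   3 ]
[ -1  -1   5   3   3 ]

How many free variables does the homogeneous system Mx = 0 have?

1

Row reduce to echelon form.
R2 ← R2 + (1/8)·R1: [0, -11/8, 21/8, -3/8, 13/8]
R3 ← R3 + (3/8)·R1: [0, -1/8, 47/8, 15/8, 23/8]
R4 ← R4 + (3/4)·R1: [0, 11/4, 11/4, 11/4, 3/4]
R5 ← R5 + (1/8)·R1: [0, -3/8, 45/8, 21/8, 21/8]
R3 ← R3 − (1/11)·R2: [0, 0, 62/11, 21/11, 30/11]
R4 ← R4 + (2)·R2: [0, 0, 8, 2, 4]
R5 ← R5 − (3/11)·R2: [0, 0, 54/11, 30/11, 24/11]
R4 ← R4 − (44/31)·R3: [0, 0, 0, -22/31, 4/31]
R5 ← R5 − (27/31)·R3: [0, 0, 0, 33/31, -6/31]
R5 ← R5 + (3/2)·R4: [0, 0, 0, 0, 0]
4 nonzero rows, so rank(M) = 4.
M has 5 columns; by rank–nullity, nullity = 5 − 4 = 1.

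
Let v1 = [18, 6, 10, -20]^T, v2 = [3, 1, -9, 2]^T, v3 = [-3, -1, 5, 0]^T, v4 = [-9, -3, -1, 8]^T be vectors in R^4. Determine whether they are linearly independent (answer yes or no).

Form the matrix with these vectors as rows and row reduce.
R2 ← R2 − (1/6)·R1: [0, 0, -32/3, 16/3]
R3 ← R3 + (1/6)·R1: [0, 0, 20/3, -10/3]
R4 ← R4 + (1/2)·R1: [0, 0, 4, -2]
R3 ← R3 + (5/8)·R2: [0, 0, 0, 0]
R4 ← R4 + (3/8)·R2: [0, 0, 0, 0]
2 nonzero rows, so the 4 vectors span a space of dimension 2.
Since 2 < 4, the vectors are linearly dependent.

no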